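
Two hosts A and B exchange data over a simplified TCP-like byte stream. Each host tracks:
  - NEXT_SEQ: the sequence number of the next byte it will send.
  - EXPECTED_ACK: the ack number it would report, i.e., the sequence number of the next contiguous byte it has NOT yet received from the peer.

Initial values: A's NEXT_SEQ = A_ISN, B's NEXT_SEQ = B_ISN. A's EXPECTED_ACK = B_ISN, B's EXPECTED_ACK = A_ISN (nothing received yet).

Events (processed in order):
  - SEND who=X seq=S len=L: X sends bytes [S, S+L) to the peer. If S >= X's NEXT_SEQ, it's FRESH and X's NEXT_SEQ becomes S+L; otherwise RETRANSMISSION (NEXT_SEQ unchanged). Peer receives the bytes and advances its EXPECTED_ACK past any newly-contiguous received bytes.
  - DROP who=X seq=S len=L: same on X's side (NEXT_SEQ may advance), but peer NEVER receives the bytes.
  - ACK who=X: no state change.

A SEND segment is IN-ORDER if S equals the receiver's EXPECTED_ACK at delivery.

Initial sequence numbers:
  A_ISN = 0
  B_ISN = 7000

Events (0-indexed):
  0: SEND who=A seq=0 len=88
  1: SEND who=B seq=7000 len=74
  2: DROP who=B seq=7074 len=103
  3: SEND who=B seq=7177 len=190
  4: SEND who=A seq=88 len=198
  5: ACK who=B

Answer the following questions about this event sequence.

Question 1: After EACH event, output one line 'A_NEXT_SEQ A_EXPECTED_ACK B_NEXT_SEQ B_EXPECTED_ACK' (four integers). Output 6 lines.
88 7000 7000 88
88 7074 7074 88
88 7074 7177 88
88 7074 7367 88
286 7074 7367 286
286 7074 7367 286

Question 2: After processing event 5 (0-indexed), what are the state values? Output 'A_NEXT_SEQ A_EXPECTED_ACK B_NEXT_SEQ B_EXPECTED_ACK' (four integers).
After event 0: A_seq=88 A_ack=7000 B_seq=7000 B_ack=88
After event 1: A_seq=88 A_ack=7074 B_seq=7074 B_ack=88
After event 2: A_seq=88 A_ack=7074 B_seq=7177 B_ack=88
After event 3: A_seq=88 A_ack=7074 B_seq=7367 B_ack=88
After event 4: A_seq=286 A_ack=7074 B_seq=7367 B_ack=286
After event 5: A_seq=286 A_ack=7074 B_seq=7367 B_ack=286

286 7074 7367 286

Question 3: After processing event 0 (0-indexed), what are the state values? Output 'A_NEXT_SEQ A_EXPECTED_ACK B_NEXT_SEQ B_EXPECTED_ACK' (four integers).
After event 0: A_seq=88 A_ack=7000 B_seq=7000 B_ack=88

88 7000 7000 88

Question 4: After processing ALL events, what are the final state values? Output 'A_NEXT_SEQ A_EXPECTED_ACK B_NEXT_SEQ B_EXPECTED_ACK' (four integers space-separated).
After event 0: A_seq=88 A_ack=7000 B_seq=7000 B_ack=88
After event 1: A_seq=88 A_ack=7074 B_seq=7074 B_ack=88
After event 2: A_seq=88 A_ack=7074 B_seq=7177 B_ack=88
After event 3: A_seq=88 A_ack=7074 B_seq=7367 B_ack=88
After event 4: A_seq=286 A_ack=7074 B_seq=7367 B_ack=286
After event 5: A_seq=286 A_ack=7074 B_seq=7367 B_ack=286

Answer: 286 7074 7367 286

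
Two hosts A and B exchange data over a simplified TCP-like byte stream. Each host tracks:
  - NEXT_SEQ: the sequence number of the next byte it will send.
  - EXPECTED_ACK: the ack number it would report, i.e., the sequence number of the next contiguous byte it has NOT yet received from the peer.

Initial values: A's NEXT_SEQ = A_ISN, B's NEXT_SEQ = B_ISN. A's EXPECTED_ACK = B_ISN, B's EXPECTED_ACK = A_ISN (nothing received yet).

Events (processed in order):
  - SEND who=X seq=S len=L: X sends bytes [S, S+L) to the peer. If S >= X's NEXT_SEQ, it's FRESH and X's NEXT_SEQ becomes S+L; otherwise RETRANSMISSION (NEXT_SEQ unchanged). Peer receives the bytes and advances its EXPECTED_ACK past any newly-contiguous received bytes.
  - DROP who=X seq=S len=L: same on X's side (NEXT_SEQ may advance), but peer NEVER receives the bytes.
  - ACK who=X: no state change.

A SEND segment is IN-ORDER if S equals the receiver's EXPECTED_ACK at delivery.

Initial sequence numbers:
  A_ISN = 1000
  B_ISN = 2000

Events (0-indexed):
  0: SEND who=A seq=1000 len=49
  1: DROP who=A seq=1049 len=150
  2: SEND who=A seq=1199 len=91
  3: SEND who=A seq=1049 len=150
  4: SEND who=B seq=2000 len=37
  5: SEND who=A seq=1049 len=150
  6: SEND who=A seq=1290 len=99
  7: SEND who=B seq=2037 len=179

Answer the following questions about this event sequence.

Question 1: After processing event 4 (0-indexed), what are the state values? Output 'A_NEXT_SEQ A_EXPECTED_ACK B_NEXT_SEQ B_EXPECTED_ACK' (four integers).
After event 0: A_seq=1049 A_ack=2000 B_seq=2000 B_ack=1049
After event 1: A_seq=1199 A_ack=2000 B_seq=2000 B_ack=1049
After event 2: A_seq=1290 A_ack=2000 B_seq=2000 B_ack=1049
After event 3: A_seq=1290 A_ack=2000 B_seq=2000 B_ack=1290
After event 4: A_seq=1290 A_ack=2037 B_seq=2037 B_ack=1290

1290 2037 2037 1290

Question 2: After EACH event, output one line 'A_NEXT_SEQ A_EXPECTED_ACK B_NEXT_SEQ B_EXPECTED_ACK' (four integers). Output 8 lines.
1049 2000 2000 1049
1199 2000 2000 1049
1290 2000 2000 1049
1290 2000 2000 1290
1290 2037 2037 1290
1290 2037 2037 1290
1389 2037 2037 1389
1389 2216 2216 1389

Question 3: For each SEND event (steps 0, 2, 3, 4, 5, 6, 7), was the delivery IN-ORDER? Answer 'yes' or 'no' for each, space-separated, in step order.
Answer: yes no yes yes no yes yes

Derivation:
Step 0: SEND seq=1000 -> in-order
Step 2: SEND seq=1199 -> out-of-order
Step 3: SEND seq=1049 -> in-order
Step 4: SEND seq=2000 -> in-order
Step 5: SEND seq=1049 -> out-of-order
Step 6: SEND seq=1290 -> in-order
Step 7: SEND seq=2037 -> in-order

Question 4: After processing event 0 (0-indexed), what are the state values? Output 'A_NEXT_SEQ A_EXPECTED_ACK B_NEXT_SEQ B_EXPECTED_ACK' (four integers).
After event 0: A_seq=1049 A_ack=2000 B_seq=2000 B_ack=1049

1049 2000 2000 1049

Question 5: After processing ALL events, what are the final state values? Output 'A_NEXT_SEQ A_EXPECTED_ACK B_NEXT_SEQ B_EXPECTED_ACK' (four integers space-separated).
After event 0: A_seq=1049 A_ack=2000 B_seq=2000 B_ack=1049
After event 1: A_seq=1199 A_ack=2000 B_seq=2000 B_ack=1049
After event 2: A_seq=1290 A_ack=2000 B_seq=2000 B_ack=1049
After event 3: A_seq=1290 A_ack=2000 B_seq=2000 B_ack=1290
After event 4: A_seq=1290 A_ack=2037 B_seq=2037 B_ack=1290
After event 5: A_seq=1290 A_ack=2037 B_seq=2037 B_ack=1290
After event 6: A_seq=1389 A_ack=2037 B_seq=2037 B_ack=1389
After event 7: A_seq=1389 A_ack=2216 B_seq=2216 B_ack=1389

Answer: 1389 2216 2216 1389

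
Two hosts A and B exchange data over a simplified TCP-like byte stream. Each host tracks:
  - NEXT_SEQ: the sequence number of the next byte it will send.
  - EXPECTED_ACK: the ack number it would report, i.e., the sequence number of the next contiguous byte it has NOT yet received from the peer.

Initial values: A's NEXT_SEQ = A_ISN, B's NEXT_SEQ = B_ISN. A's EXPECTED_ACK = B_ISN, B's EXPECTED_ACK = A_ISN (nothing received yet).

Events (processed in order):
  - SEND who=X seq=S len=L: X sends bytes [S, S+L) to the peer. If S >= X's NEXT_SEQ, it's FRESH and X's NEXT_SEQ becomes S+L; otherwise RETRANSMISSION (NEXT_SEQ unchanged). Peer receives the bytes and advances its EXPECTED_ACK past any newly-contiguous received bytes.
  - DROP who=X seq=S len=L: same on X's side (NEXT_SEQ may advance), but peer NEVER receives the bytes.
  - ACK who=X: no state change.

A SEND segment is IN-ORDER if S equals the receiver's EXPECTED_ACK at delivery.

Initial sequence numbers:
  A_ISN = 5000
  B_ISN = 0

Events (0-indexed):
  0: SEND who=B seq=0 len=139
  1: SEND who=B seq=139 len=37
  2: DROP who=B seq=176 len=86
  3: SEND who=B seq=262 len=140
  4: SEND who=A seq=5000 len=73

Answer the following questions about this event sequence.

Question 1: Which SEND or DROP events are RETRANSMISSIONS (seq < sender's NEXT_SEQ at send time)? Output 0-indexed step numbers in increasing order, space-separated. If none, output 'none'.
Answer: none

Derivation:
Step 0: SEND seq=0 -> fresh
Step 1: SEND seq=139 -> fresh
Step 2: DROP seq=176 -> fresh
Step 3: SEND seq=262 -> fresh
Step 4: SEND seq=5000 -> fresh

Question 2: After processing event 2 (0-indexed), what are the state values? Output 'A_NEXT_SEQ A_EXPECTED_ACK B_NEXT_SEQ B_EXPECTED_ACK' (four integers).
After event 0: A_seq=5000 A_ack=139 B_seq=139 B_ack=5000
After event 1: A_seq=5000 A_ack=176 B_seq=176 B_ack=5000
After event 2: A_seq=5000 A_ack=176 B_seq=262 B_ack=5000

5000 176 262 5000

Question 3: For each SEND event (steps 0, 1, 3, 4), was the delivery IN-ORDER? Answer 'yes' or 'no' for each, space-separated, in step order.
Step 0: SEND seq=0 -> in-order
Step 1: SEND seq=139 -> in-order
Step 3: SEND seq=262 -> out-of-order
Step 4: SEND seq=5000 -> in-order

Answer: yes yes no yes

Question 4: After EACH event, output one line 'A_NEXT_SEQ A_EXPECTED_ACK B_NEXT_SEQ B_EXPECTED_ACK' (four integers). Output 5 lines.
5000 139 139 5000
5000 176 176 5000
5000 176 262 5000
5000 176 402 5000
5073 176 402 5073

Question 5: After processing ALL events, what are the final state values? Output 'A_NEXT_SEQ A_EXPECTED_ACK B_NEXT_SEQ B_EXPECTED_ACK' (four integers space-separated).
Answer: 5073 176 402 5073

Derivation:
After event 0: A_seq=5000 A_ack=139 B_seq=139 B_ack=5000
After event 1: A_seq=5000 A_ack=176 B_seq=176 B_ack=5000
After event 2: A_seq=5000 A_ack=176 B_seq=262 B_ack=5000
After event 3: A_seq=5000 A_ack=176 B_seq=402 B_ack=5000
After event 4: A_seq=5073 A_ack=176 B_seq=402 B_ack=5073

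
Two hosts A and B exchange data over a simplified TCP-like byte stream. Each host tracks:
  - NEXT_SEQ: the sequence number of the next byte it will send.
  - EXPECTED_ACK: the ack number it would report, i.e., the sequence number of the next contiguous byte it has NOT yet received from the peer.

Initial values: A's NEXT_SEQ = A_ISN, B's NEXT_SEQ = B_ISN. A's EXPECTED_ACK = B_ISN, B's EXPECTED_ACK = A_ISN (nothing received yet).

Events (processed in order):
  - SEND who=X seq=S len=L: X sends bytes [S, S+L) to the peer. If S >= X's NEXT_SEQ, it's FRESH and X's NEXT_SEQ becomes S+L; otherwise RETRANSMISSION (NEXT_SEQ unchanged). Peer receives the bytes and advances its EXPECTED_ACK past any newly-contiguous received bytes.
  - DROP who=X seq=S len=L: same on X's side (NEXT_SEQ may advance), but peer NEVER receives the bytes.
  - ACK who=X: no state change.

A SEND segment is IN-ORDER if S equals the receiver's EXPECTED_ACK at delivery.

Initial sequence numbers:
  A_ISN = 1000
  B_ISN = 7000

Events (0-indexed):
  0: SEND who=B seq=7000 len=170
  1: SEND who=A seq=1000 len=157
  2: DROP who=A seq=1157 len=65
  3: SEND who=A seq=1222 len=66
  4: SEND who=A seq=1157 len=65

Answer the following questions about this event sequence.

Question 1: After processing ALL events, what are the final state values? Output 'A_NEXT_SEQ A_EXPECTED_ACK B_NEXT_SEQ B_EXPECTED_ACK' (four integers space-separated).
After event 0: A_seq=1000 A_ack=7170 B_seq=7170 B_ack=1000
After event 1: A_seq=1157 A_ack=7170 B_seq=7170 B_ack=1157
After event 2: A_seq=1222 A_ack=7170 B_seq=7170 B_ack=1157
After event 3: A_seq=1288 A_ack=7170 B_seq=7170 B_ack=1157
After event 4: A_seq=1288 A_ack=7170 B_seq=7170 B_ack=1288

Answer: 1288 7170 7170 1288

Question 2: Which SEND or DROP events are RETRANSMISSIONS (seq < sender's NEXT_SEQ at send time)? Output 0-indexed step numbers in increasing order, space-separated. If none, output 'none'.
Step 0: SEND seq=7000 -> fresh
Step 1: SEND seq=1000 -> fresh
Step 2: DROP seq=1157 -> fresh
Step 3: SEND seq=1222 -> fresh
Step 4: SEND seq=1157 -> retransmit

Answer: 4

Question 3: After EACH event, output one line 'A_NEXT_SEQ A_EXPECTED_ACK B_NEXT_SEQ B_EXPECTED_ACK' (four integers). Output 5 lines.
1000 7170 7170 1000
1157 7170 7170 1157
1222 7170 7170 1157
1288 7170 7170 1157
1288 7170 7170 1288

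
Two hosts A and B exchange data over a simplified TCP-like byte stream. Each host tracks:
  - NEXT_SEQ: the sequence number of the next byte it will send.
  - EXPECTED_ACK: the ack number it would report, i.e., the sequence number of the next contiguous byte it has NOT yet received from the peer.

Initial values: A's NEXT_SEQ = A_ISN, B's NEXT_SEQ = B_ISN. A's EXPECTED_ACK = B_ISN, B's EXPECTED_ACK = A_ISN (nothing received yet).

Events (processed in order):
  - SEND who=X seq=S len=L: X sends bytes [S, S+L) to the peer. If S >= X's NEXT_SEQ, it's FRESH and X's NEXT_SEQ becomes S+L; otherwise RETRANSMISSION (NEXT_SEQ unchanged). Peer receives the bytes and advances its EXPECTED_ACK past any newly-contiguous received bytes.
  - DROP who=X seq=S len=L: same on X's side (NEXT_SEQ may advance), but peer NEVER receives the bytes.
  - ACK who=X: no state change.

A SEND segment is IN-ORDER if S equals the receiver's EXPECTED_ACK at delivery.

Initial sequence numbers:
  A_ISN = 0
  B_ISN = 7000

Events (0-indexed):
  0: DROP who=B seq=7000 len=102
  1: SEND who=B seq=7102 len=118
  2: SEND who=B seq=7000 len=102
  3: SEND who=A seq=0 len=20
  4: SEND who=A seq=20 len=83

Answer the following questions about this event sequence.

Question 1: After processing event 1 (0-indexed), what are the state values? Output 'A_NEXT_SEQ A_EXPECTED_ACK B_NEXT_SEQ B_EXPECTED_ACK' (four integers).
After event 0: A_seq=0 A_ack=7000 B_seq=7102 B_ack=0
After event 1: A_seq=0 A_ack=7000 B_seq=7220 B_ack=0

0 7000 7220 0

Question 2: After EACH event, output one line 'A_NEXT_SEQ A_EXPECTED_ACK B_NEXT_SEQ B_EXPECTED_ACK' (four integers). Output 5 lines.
0 7000 7102 0
0 7000 7220 0
0 7220 7220 0
20 7220 7220 20
103 7220 7220 103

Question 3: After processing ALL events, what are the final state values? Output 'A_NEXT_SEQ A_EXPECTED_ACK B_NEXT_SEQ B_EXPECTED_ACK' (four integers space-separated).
After event 0: A_seq=0 A_ack=7000 B_seq=7102 B_ack=0
After event 1: A_seq=0 A_ack=7000 B_seq=7220 B_ack=0
After event 2: A_seq=0 A_ack=7220 B_seq=7220 B_ack=0
After event 3: A_seq=20 A_ack=7220 B_seq=7220 B_ack=20
After event 4: A_seq=103 A_ack=7220 B_seq=7220 B_ack=103

Answer: 103 7220 7220 103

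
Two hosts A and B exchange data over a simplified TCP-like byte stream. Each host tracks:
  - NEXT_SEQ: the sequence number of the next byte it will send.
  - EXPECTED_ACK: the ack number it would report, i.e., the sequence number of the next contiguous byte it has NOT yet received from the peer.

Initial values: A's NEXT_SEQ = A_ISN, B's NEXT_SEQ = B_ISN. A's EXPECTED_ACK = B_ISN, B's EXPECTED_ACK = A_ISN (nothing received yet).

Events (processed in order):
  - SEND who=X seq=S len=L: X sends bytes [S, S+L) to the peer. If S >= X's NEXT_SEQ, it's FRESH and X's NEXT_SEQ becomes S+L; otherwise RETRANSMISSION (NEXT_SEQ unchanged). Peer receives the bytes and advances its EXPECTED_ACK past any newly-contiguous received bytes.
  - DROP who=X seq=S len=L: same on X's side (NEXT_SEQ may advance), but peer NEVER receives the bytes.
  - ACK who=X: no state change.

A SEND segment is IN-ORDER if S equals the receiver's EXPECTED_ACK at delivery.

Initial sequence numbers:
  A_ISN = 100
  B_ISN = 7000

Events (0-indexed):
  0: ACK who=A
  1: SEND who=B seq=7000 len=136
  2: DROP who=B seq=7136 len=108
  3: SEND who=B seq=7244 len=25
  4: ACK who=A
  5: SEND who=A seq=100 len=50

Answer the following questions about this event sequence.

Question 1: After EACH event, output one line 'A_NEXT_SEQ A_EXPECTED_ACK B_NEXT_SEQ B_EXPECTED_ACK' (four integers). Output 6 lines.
100 7000 7000 100
100 7136 7136 100
100 7136 7244 100
100 7136 7269 100
100 7136 7269 100
150 7136 7269 150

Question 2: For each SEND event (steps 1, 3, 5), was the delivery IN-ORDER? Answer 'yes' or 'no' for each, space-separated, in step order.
Step 1: SEND seq=7000 -> in-order
Step 3: SEND seq=7244 -> out-of-order
Step 5: SEND seq=100 -> in-order

Answer: yes no yes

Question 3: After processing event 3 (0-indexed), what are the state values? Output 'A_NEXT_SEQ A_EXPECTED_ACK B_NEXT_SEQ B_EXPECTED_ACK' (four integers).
After event 0: A_seq=100 A_ack=7000 B_seq=7000 B_ack=100
After event 1: A_seq=100 A_ack=7136 B_seq=7136 B_ack=100
After event 2: A_seq=100 A_ack=7136 B_seq=7244 B_ack=100
After event 3: A_seq=100 A_ack=7136 B_seq=7269 B_ack=100

100 7136 7269 100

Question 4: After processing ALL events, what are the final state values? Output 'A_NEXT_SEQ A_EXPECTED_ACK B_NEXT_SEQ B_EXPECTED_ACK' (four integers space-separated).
Answer: 150 7136 7269 150

Derivation:
After event 0: A_seq=100 A_ack=7000 B_seq=7000 B_ack=100
After event 1: A_seq=100 A_ack=7136 B_seq=7136 B_ack=100
After event 2: A_seq=100 A_ack=7136 B_seq=7244 B_ack=100
After event 3: A_seq=100 A_ack=7136 B_seq=7269 B_ack=100
After event 4: A_seq=100 A_ack=7136 B_seq=7269 B_ack=100
After event 5: A_seq=150 A_ack=7136 B_seq=7269 B_ack=150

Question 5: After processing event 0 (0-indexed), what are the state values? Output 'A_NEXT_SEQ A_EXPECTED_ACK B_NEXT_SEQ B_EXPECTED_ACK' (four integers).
After event 0: A_seq=100 A_ack=7000 B_seq=7000 B_ack=100

100 7000 7000 100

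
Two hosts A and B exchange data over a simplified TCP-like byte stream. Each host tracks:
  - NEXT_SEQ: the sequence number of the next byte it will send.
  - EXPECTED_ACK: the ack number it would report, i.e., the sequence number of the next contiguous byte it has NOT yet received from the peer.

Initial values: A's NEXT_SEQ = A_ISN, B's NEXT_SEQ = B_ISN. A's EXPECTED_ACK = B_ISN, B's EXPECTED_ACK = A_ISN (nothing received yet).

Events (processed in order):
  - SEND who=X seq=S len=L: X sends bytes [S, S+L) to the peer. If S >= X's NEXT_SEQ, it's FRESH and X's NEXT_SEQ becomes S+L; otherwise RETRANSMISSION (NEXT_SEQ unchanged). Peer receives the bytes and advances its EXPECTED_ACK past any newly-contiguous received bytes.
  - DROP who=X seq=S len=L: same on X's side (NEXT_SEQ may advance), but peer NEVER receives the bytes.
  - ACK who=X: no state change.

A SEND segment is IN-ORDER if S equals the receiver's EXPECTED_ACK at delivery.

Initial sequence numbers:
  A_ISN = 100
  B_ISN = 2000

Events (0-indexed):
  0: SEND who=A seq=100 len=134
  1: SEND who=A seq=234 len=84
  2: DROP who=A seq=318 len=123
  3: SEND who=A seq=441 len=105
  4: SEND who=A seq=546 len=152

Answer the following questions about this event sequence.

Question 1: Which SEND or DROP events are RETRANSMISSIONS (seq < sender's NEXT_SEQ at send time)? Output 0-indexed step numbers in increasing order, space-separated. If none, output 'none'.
Answer: none

Derivation:
Step 0: SEND seq=100 -> fresh
Step 1: SEND seq=234 -> fresh
Step 2: DROP seq=318 -> fresh
Step 3: SEND seq=441 -> fresh
Step 4: SEND seq=546 -> fresh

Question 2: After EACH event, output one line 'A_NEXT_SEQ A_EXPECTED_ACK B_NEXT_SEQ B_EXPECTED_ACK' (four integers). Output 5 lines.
234 2000 2000 234
318 2000 2000 318
441 2000 2000 318
546 2000 2000 318
698 2000 2000 318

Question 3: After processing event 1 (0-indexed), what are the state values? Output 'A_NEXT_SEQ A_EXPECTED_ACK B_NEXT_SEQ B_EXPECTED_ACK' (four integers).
After event 0: A_seq=234 A_ack=2000 B_seq=2000 B_ack=234
After event 1: A_seq=318 A_ack=2000 B_seq=2000 B_ack=318

318 2000 2000 318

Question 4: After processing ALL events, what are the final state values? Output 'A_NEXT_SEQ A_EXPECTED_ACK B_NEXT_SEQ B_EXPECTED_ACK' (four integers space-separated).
Answer: 698 2000 2000 318

Derivation:
After event 0: A_seq=234 A_ack=2000 B_seq=2000 B_ack=234
After event 1: A_seq=318 A_ack=2000 B_seq=2000 B_ack=318
After event 2: A_seq=441 A_ack=2000 B_seq=2000 B_ack=318
After event 3: A_seq=546 A_ack=2000 B_seq=2000 B_ack=318
After event 4: A_seq=698 A_ack=2000 B_seq=2000 B_ack=318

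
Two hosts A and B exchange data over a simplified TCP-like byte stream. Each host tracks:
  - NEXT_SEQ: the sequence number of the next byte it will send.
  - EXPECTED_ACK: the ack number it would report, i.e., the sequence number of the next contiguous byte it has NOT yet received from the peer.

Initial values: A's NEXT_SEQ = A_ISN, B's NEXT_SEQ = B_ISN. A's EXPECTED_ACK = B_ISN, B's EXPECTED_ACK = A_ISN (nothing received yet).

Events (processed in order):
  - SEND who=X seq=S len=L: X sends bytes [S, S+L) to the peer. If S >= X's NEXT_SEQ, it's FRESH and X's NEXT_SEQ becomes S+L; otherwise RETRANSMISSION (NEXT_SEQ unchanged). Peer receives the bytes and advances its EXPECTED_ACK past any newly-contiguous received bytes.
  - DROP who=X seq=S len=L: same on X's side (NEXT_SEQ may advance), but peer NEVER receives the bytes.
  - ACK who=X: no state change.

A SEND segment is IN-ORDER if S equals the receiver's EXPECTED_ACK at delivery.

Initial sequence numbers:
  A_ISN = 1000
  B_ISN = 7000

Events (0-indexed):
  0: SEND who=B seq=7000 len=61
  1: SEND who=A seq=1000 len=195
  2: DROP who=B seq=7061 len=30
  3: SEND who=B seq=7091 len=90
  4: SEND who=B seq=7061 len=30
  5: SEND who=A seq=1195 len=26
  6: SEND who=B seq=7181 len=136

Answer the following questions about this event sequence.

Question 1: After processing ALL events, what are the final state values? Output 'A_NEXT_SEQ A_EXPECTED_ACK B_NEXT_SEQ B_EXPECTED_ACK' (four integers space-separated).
Answer: 1221 7317 7317 1221

Derivation:
After event 0: A_seq=1000 A_ack=7061 B_seq=7061 B_ack=1000
After event 1: A_seq=1195 A_ack=7061 B_seq=7061 B_ack=1195
After event 2: A_seq=1195 A_ack=7061 B_seq=7091 B_ack=1195
After event 3: A_seq=1195 A_ack=7061 B_seq=7181 B_ack=1195
After event 4: A_seq=1195 A_ack=7181 B_seq=7181 B_ack=1195
After event 5: A_seq=1221 A_ack=7181 B_seq=7181 B_ack=1221
After event 6: A_seq=1221 A_ack=7317 B_seq=7317 B_ack=1221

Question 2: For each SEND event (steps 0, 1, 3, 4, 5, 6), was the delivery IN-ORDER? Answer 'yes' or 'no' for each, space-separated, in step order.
Step 0: SEND seq=7000 -> in-order
Step 1: SEND seq=1000 -> in-order
Step 3: SEND seq=7091 -> out-of-order
Step 4: SEND seq=7061 -> in-order
Step 5: SEND seq=1195 -> in-order
Step 6: SEND seq=7181 -> in-order

Answer: yes yes no yes yes yes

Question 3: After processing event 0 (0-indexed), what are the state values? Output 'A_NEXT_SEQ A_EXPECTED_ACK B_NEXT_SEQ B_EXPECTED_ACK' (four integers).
After event 0: A_seq=1000 A_ack=7061 B_seq=7061 B_ack=1000

1000 7061 7061 1000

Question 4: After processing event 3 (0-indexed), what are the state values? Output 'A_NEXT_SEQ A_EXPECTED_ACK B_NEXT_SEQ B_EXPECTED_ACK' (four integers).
After event 0: A_seq=1000 A_ack=7061 B_seq=7061 B_ack=1000
After event 1: A_seq=1195 A_ack=7061 B_seq=7061 B_ack=1195
After event 2: A_seq=1195 A_ack=7061 B_seq=7091 B_ack=1195
After event 3: A_seq=1195 A_ack=7061 B_seq=7181 B_ack=1195

1195 7061 7181 1195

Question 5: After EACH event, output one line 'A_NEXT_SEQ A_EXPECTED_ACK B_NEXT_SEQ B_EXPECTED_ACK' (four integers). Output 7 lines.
1000 7061 7061 1000
1195 7061 7061 1195
1195 7061 7091 1195
1195 7061 7181 1195
1195 7181 7181 1195
1221 7181 7181 1221
1221 7317 7317 1221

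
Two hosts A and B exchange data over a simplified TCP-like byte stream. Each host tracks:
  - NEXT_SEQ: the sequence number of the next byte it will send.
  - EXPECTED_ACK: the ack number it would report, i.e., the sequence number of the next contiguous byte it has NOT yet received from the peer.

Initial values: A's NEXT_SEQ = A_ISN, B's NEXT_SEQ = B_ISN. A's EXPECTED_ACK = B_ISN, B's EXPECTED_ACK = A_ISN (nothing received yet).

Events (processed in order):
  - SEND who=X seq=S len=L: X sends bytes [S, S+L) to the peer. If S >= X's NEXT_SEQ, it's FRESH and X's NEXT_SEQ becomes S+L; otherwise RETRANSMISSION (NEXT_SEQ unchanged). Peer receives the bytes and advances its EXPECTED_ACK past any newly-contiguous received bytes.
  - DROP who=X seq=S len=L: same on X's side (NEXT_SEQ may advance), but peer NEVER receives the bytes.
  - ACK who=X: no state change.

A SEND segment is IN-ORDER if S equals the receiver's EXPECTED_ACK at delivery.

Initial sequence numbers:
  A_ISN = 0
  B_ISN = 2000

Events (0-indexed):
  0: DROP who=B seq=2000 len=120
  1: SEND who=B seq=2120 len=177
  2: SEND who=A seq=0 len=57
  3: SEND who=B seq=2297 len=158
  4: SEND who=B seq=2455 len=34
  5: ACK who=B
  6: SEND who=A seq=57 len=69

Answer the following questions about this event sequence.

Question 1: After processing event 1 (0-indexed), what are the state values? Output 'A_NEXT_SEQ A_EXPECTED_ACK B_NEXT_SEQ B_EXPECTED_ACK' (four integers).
After event 0: A_seq=0 A_ack=2000 B_seq=2120 B_ack=0
After event 1: A_seq=0 A_ack=2000 B_seq=2297 B_ack=0

0 2000 2297 0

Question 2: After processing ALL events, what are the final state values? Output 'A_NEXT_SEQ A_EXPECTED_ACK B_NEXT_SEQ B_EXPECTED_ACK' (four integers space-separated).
After event 0: A_seq=0 A_ack=2000 B_seq=2120 B_ack=0
After event 1: A_seq=0 A_ack=2000 B_seq=2297 B_ack=0
After event 2: A_seq=57 A_ack=2000 B_seq=2297 B_ack=57
After event 3: A_seq=57 A_ack=2000 B_seq=2455 B_ack=57
After event 4: A_seq=57 A_ack=2000 B_seq=2489 B_ack=57
After event 5: A_seq=57 A_ack=2000 B_seq=2489 B_ack=57
After event 6: A_seq=126 A_ack=2000 B_seq=2489 B_ack=126

Answer: 126 2000 2489 126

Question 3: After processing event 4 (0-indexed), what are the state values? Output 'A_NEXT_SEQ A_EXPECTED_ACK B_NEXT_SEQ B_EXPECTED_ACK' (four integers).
After event 0: A_seq=0 A_ack=2000 B_seq=2120 B_ack=0
After event 1: A_seq=0 A_ack=2000 B_seq=2297 B_ack=0
After event 2: A_seq=57 A_ack=2000 B_seq=2297 B_ack=57
After event 3: A_seq=57 A_ack=2000 B_seq=2455 B_ack=57
After event 4: A_seq=57 A_ack=2000 B_seq=2489 B_ack=57

57 2000 2489 57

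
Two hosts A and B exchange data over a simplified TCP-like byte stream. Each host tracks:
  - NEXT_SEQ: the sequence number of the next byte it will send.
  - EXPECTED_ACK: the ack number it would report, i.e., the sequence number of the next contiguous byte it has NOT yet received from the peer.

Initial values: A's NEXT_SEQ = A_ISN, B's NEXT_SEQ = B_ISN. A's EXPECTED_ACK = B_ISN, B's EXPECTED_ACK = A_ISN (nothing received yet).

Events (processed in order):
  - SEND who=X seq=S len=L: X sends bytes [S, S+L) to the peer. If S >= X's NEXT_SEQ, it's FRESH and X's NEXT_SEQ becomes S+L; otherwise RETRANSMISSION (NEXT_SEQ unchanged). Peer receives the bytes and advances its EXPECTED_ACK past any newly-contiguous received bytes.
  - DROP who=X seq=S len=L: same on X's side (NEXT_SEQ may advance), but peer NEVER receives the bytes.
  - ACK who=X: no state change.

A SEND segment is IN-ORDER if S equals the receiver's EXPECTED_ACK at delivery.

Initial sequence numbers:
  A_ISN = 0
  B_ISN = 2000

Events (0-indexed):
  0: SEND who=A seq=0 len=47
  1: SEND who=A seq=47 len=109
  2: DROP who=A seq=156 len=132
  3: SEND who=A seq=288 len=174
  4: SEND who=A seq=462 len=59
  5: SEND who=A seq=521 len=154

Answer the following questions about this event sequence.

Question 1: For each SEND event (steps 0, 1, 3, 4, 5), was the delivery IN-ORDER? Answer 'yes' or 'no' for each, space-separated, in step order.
Answer: yes yes no no no

Derivation:
Step 0: SEND seq=0 -> in-order
Step 1: SEND seq=47 -> in-order
Step 3: SEND seq=288 -> out-of-order
Step 4: SEND seq=462 -> out-of-order
Step 5: SEND seq=521 -> out-of-order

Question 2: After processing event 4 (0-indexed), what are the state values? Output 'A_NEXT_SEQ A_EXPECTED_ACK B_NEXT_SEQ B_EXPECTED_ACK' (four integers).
After event 0: A_seq=47 A_ack=2000 B_seq=2000 B_ack=47
After event 1: A_seq=156 A_ack=2000 B_seq=2000 B_ack=156
After event 2: A_seq=288 A_ack=2000 B_seq=2000 B_ack=156
After event 3: A_seq=462 A_ack=2000 B_seq=2000 B_ack=156
After event 4: A_seq=521 A_ack=2000 B_seq=2000 B_ack=156

521 2000 2000 156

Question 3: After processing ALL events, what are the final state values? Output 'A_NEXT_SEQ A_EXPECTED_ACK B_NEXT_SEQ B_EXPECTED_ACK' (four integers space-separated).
After event 0: A_seq=47 A_ack=2000 B_seq=2000 B_ack=47
After event 1: A_seq=156 A_ack=2000 B_seq=2000 B_ack=156
After event 2: A_seq=288 A_ack=2000 B_seq=2000 B_ack=156
After event 3: A_seq=462 A_ack=2000 B_seq=2000 B_ack=156
After event 4: A_seq=521 A_ack=2000 B_seq=2000 B_ack=156
After event 5: A_seq=675 A_ack=2000 B_seq=2000 B_ack=156

Answer: 675 2000 2000 156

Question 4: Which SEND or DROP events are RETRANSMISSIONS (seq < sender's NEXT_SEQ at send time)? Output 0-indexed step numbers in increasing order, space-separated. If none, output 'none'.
Step 0: SEND seq=0 -> fresh
Step 1: SEND seq=47 -> fresh
Step 2: DROP seq=156 -> fresh
Step 3: SEND seq=288 -> fresh
Step 4: SEND seq=462 -> fresh
Step 5: SEND seq=521 -> fresh

Answer: none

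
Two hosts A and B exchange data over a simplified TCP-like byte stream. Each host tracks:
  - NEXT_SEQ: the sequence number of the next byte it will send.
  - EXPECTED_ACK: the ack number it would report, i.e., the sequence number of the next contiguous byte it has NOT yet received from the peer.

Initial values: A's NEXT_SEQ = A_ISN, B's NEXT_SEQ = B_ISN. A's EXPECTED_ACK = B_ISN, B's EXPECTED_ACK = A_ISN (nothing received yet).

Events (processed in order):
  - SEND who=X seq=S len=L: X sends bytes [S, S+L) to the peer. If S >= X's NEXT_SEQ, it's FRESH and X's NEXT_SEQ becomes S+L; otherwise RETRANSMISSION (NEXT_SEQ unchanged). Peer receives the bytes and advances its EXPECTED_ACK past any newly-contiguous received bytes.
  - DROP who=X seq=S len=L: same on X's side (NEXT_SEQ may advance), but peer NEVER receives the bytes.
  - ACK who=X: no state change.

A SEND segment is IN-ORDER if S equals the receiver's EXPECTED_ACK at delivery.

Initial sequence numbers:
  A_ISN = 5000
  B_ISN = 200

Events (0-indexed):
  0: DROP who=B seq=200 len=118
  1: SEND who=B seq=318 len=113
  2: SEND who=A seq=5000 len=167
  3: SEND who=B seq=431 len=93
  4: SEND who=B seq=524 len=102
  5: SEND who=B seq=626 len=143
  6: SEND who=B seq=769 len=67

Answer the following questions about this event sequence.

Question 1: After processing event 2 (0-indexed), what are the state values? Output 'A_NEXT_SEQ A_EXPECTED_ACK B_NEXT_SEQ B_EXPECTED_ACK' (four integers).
After event 0: A_seq=5000 A_ack=200 B_seq=318 B_ack=5000
After event 1: A_seq=5000 A_ack=200 B_seq=431 B_ack=5000
After event 2: A_seq=5167 A_ack=200 B_seq=431 B_ack=5167

5167 200 431 5167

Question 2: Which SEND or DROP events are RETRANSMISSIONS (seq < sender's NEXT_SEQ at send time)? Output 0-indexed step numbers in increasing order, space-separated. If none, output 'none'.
Answer: none

Derivation:
Step 0: DROP seq=200 -> fresh
Step 1: SEND seq=318 -> fresh
Step 2: SEND seq=5000 -> fresh
Step 3: SEND seq=431 -> fresh
Step 4: SEND seq=524 -> fresh
Step 5: SEND seq=626 -> fresh
Step 6: SEND seq=769 -> fresh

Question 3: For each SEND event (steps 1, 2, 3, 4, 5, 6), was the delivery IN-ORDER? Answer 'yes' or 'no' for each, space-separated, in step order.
Answer: no yes no no no no

Derivation:
Step 1: SEND seq=318 -> out-of-order
Step 2: SEND seq=5000 -> in-order
Step 3: SEND seq=431 -> out-of-order
Step 4: SEND seq=524 -> out-of-order
Step 5: SEND seq=626 -> out-of-order
Step 6: SEND seq=769 -> out-of-order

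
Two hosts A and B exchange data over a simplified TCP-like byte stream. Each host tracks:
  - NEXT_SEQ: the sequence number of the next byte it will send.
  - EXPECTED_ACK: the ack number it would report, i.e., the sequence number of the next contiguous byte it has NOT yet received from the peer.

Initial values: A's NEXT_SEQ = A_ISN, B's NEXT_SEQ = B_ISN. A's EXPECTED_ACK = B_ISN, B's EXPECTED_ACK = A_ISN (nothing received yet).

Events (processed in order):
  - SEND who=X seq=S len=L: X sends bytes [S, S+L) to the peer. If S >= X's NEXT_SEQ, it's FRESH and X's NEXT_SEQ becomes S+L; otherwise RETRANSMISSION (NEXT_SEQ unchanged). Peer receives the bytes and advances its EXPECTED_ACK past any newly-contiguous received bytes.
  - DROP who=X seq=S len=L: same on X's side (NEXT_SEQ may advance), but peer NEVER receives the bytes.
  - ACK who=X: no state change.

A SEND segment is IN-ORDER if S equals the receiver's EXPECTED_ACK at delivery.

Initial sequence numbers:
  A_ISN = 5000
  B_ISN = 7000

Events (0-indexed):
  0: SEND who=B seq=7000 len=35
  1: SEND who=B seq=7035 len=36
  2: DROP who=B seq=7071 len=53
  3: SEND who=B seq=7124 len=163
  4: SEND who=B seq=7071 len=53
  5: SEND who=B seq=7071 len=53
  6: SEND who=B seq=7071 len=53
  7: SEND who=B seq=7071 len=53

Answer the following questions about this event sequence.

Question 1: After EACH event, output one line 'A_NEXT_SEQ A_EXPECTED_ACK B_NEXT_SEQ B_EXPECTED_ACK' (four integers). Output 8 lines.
5000 7035 7035 5000
5000 7071 7071 5000
5000 7071 7124 5000
5000 7071 7287 5000
5000 7287 7287 5000
5000 7287 7287 5000
5000 7287 7287 5000
5000 7287 7287 5000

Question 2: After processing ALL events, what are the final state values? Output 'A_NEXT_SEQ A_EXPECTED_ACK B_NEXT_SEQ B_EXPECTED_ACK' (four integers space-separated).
Answer: 5000 7287 7287 5000

Derivation:
After event 0: A_seq=5000 A_ack=7035 B_seq=7035 B_ack=5000
After event 1: A_seq=5000 A_ack=7071 B_seq=7071 B_ack=5000
After event 2: A_seq=5000 A_ack=7071 B_seq=7124 B_ack=5000
After event 3: A_seq=5000 A_ack=7071 B_seq=7287 B_ack=5000
After event 4: A_seq=5000 A_ack=7287 B_seq=7287 B_ack=5000
After event 5: A_seq=5000 A_ack=7287 B_seq=7287 B_ack=5000
After event 6: A_seq=5000 A_ack=7287 B_seq=7287 B_ack=5000
After event 7: A_seq=5000 A_ack=7287 B_seq=7287 B_ack=5000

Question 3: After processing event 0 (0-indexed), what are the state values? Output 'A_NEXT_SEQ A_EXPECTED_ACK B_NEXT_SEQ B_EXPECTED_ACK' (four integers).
After event 0: A_seq=5000 A_ack=7035 B_seq=7035 B_ack=5000

5000 7035 7035 5000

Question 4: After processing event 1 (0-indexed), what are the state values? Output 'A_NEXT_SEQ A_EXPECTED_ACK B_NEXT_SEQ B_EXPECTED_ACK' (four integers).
After event 0: A_seq=5000 A_ack=7035 B_seq=7035 B_ack=5000
After event 1: A_seq=5000 A_ack=7071 B_seq=7071 B_ack=5000

5000 7071 7071 5000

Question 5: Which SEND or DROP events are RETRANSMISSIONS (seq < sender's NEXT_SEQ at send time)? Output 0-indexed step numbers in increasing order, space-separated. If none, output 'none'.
Answer: 4 5 6 7

Derivation:
Step 0: SEND seq=7000 -> fresh
Step 1: SEND seq=7035 -> fresh
Step 2: DROP seq=7071 -> fresh
Step 3: SEND seq=7124 -> fresh
Step 4: SEND seq=7071 -> retransmit
Step 5: SEND seq=7071 -> retransmit
Step 6: SEND seq=7071 -> retransmit
Step 7: SEND seq=7071 -> retransmit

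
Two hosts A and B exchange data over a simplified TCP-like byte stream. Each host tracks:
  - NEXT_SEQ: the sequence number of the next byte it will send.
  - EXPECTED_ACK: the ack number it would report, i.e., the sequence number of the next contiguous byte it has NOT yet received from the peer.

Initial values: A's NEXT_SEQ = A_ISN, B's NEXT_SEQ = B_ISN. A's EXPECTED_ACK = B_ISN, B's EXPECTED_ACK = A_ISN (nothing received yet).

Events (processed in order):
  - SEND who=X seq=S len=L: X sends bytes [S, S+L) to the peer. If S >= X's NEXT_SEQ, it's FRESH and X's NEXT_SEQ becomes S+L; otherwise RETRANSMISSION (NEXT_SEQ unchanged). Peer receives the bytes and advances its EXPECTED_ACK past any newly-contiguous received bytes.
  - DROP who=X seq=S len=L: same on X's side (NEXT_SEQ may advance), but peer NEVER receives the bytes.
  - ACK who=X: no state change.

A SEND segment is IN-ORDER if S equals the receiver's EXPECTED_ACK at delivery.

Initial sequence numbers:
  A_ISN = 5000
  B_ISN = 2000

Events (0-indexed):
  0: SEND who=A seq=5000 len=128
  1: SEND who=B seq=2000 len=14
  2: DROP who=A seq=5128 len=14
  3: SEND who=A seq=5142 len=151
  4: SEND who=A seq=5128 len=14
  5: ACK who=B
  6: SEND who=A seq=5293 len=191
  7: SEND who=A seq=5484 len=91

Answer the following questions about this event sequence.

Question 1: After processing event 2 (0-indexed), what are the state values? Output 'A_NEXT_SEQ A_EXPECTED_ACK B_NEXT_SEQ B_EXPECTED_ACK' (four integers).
After event 0: A_seq=5128 A_ack=2000 B_seq=2000 B_ack=5128
After event 1: A_seq=5128 A_ack=2014 B_seq=2014 B_ack=5128
After event 2: A_seq=5142 A_ack=2014 B_seq=2014 B_ack=5128

5142 2014 2014 5128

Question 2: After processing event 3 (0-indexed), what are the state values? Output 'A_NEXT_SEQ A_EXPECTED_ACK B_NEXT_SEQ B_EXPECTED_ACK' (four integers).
After event 0: A_seq=5128 A_ack=2000 B_seq=2000 B_ack=5128
After event 1: A_seq=5128 A_ack=2014 B_seq=2014 B_ack=5128
After event 2: A_seq=5142 A_ack=2014 B_seq=2014 B_ack=5128
After event 3: A_seq=5293 A_ack=2014 B_seq=2014 B_ack=5128

5293 2014 2014 5128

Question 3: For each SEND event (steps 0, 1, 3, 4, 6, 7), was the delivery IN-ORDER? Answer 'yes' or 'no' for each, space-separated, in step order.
Answer: yes yes no yes yes yes

Derivation:
Step 0: SEND seq=5000 -> in-order
Step 1: SEND seq=2000 -> in-order
Step 3: SEND seq=5142 -> out-of-order
Step 4: SEND seq=5128 -> in-order
Step 6: SEND seq=5293 -> in-order
Step 7: SEND seq=5484 -> in-order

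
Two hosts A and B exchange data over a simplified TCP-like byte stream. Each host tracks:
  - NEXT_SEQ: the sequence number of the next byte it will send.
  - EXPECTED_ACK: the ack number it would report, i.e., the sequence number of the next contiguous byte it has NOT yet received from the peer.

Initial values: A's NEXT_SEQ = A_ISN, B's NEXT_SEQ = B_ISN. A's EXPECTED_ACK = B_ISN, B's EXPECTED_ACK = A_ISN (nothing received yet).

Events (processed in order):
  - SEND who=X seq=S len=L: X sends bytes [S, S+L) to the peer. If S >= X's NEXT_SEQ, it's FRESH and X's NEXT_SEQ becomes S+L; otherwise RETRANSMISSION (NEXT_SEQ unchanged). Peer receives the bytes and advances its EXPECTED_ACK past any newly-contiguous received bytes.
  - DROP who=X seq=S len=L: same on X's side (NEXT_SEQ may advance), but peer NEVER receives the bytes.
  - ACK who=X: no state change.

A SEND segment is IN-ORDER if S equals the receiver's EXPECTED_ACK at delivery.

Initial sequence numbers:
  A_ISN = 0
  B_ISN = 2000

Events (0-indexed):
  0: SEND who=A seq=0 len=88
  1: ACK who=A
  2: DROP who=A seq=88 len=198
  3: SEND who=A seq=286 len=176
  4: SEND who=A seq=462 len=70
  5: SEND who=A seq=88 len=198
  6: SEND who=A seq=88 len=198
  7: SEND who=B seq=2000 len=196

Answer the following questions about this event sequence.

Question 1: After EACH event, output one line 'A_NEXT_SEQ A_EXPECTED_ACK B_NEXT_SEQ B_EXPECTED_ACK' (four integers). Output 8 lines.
88 2000 2000 88
88 2000 2000 88
286 2000 2000 88
462 2000 2000 88
532 2000 2000 88
532 2000 2000 532
532 2000 2000 532
532 2196 2196 532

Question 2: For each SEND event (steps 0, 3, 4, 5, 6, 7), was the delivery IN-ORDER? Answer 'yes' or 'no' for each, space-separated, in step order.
Step 0: SEND seq=0 -> in-order
Step 3: SEND seq=286 -> out-of-order
Step 4: SEND seq=462 -> out-of-order
Step 5: SEND seq=88 -> in-order
Step 6: SEND seq=88 -> out-of-order
Step 7: SEND seq=2000 -> in-order

Answer: yes no no yes no yes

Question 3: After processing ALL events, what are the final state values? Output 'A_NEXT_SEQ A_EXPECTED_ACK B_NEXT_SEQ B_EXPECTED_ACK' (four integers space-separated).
Answer: 532 2196 2196 532

Derivation:
After event 0: A_seq=88 A_ack=2000 B_seq=2000 B_ack=88
After event 1: A_seq=88 A_ack=2000 B_seq=2000 B_ack=88
After event 2: A_seq=286 A_ack=2000 B_seq=2000 B_ack=88
After event 3: A_seq=462 A_ack=2000 B_seq=2000 B_ack=88
After event 4: A_seq=532 A_ack=2000 B_seq=2000 B_ack=88
After event 5: A_seq=532 A_ack=2000 B_seq=2000 B_ack=532
After event 6: A_seq=532 A_ack=2000 B_seq=2000 B_ack=532
After event 7: A_seq=532 A_ack=2196 B_seq=2196 B_ack=532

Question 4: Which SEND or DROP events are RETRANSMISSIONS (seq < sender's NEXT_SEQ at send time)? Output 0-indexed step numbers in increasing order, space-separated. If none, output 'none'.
Step 0: SEND seq=0 -> fresh
Step 2: DROP seq=88 -> fresh
Step 3: SEND seq=286 -> fresh
Step 4: SEND seq=462 -> fresh
Step 5: SEND seq=88 -> retransmit
Step 6: SEND seq=88 -> retransmit
Step 7: SEND seq=2000 -> fresh

Answer: 5 6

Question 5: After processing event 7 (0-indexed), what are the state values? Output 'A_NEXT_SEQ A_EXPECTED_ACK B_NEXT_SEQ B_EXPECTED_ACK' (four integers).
After event 0: A_seq=88 A_ack=2000 B_seq=2000 B_ack=88
After event 1: A_seq=88 A_ack=2000 B_seq=2000 B_ack=88
After event 2: A_seq=286 A_ack=2000 B_seq=2000 B_ack=88
After event 3: A_seq=462 A_ack=2000 B_seq=2000 B_ack=88
After event 4: A_seq=532 A_ack=2000 B_seq=2000 B_ack=88
After event 5: A_seq=532 A_ack=2000 B_seq=2000 B_ack=532
After event 6: A_seq=532 A_ack=2000 B_seq=2000 B_ack=532
After event 7: A_seq=532 A_ack=2196 B_seq=2196 B_ack=532

532 2196 2196 532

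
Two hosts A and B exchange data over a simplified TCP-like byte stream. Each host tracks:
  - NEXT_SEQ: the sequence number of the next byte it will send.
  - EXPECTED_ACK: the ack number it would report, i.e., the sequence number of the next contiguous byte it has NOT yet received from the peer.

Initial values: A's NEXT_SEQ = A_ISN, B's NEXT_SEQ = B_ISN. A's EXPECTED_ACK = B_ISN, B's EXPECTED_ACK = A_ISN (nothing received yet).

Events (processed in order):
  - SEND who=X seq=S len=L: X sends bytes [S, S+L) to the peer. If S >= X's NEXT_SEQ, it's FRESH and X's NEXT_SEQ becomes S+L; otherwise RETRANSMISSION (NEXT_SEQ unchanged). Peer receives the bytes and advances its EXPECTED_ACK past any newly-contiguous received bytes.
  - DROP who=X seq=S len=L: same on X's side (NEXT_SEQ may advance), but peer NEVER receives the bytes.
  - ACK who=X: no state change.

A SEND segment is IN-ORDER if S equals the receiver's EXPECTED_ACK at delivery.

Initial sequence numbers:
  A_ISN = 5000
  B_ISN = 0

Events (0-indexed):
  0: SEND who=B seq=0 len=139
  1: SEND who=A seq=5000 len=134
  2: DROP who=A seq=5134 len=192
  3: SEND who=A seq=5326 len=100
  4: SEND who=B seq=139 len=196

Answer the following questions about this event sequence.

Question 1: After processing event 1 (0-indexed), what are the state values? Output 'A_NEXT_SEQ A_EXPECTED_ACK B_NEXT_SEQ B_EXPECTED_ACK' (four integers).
After event 0: A_seq=5000 A_ack=139 B_seq=139 B_ack=5000
After event 1: A_seq=5134 A_ack=139 B_seq=139 B_ack=5134

5134 139 139 5134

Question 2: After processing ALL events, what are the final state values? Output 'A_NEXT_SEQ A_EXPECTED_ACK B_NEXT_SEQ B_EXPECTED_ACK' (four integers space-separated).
After event 0: A_seq=5000 A_ack=139 B_seq=139 B_ack=5000
After event 1: A_seq=5134 A_ack=139 B_seq=139 B_ack=5134
After event 2: A_seq=5326 A_ack=139 B_seq=139 B_ack=5134
After event 3: A_seq=5426 A_ack=139 B_seq=139 B_ack=5134
After event 4: A_seq=5426 A_ack=335 B_seq=335 B_ack=5134

Answer: 5426 335 335 5134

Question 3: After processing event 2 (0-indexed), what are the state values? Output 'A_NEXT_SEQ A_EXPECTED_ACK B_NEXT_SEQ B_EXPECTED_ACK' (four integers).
After event 0: A_seq=5000 A_ack=139 B_seq=139 B_ack=5000
After event 1: A_seq=5134 A_ack=139 B_seq=139 B_ack=5134
After event 2: A_seq=5326 A_ack=139 B_seq=139 B_ack=5134

5326 139 139 5134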